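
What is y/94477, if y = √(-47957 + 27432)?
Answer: 5*I*√821/94477 ≈ 0.0015164*I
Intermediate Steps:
y = 5*I*√821 (y = √(-20525) = 5*I*√821 ≈ 143.27*I)
y/94477 = (5*I*√821)/94477 = (5*I*√821)*(1/94477) = 5*I*√821/94477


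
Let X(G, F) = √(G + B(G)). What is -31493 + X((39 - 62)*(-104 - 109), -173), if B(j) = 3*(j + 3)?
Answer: -31493 + √19605 ≈ -31353.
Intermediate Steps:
B(j) = 9 + 3*j (B(j) = 3*(3 + j) = 9 + 3*j)
X(G, F) = √(9 + 4*G) (X(G, F) = √(G + (9 + 3*G)) = √(9 + 4*G))
-31493 + X((39 - 62)*(-104 - 109), -173) = -31493 + √(9 + 4*((39 - 62)*(-104 - 109))) = -31493 + √(9 + 4*(-23*(-213))) = -31493 + √(9 + 4*4899) = -31493 + √(9 + 19596) = -31493 + √19605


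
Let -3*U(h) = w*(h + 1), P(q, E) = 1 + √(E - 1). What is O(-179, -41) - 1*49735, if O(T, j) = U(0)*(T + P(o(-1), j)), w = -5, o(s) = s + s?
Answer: -150095/3 + 5*I*√42/3 ≈ -50032.0 + 10.801*I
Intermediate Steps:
o(s) = 2*s
P(q, E) = 1 + √(-1 + E)
U(h) = 5/3 + 5*h/3 (U(h) = -(-5)*(h + 1)/3 = -(-5)*(1 + h)/3 = -(-5 - 5*h)/3 = 5/3 + 5*h/3)
O(T, j) = 5/3 + 5*T/3 + 5*√(-1 + j)/3 (O(T, j) = (5/3 + (5/3)*0)*(T + (1 + √(-1 + j))) = (5/3 + 0)*(1 + T + √(-1 + j)) = 5*(1 + T + √(-1 + j))/3 = 5/3 + 5*T/3 + 5*√(-1 + j)/3)
O(-179, -41) - 1*49735 = (5/3 + (5/3)*(-179) + 5*√(-1 - 41)/3) - 1*49735 = (5/3 - 895/3 + 5*√(-42)/3) - 49735 = (5/3 - 895/3 + 5*(I*√42)/3) - 49735 = (5/3 - 895/3 + 5*I*√42/3) - 49735 = (-890/3 + 5*I*√42/3) - 49735 = -150095/3 + 5*I*√42/3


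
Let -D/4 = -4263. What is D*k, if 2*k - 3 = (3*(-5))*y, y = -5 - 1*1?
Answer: 792918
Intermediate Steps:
y = -6 (y = -5 - 1 = -6)
D = 17052 (D = -4*(-4263) = 17052)
k = 93/2 (k = 3/2 + ((3*(-5))*(-6))/2 = 3/2 + (-15*(-6))/2 = 3/2 + (½)*90 = 3/2 + 45 = 93/2 ≈ 46.500)
D*k = 17052*(93/2) = 792918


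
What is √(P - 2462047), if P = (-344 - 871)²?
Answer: I*√985822 ≈ 992.89*I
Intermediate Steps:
P = 1476225 (P = (-1215)² = 1476225)
√(P - 2462047) = √(1476225 - 2462047) = √(-985822) = I*√985822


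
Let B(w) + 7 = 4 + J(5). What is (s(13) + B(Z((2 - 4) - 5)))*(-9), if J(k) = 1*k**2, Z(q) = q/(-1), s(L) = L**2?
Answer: -1719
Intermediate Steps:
Z(q) = -q (Z(q) = q*(-1) = -q)
J(k) = k**2
B(w) = 22 (B(w) = -7 + (4 + 5**2) = -7 + (4 + 25) = -7 + 29 = 22)
(s(13) + B(Z((2 - 4) - 5)))*(-9) = (13**2 + 22)*(-9) = (169 + 22)*(-9) = 191*(-9) = -1719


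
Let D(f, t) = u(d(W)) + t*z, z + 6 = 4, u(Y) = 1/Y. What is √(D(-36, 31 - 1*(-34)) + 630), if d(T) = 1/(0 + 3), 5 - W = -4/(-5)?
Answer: √503 ≈ 22.428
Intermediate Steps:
W = 21/5 (W = 5 - (-4)/(-5) = 5 - (-4)*(-1)/5 = 5 - 1*⅘ = 5 - ⅘ = 21/5 ≈ 4.2000)
d(T) = ⅓ (d(T) = 1/3 = ⅓)
z = -2 (z = -6 + 4 = -2)
D(f, t) = 3 - 2*t (D(f, t) = 1/(⅓) + t*(-2) = 3 - 2*t)
√(D(-36, 31 - 1*(-34)) + 630) = √((3 - 2*(31 - 1*(-34))) + 630) = √((3 - 2*(31 + 34)) + 630) = √((3 - 2*65) + 630) = √((3 - 130) + 630) = √(-127 + 630) = √503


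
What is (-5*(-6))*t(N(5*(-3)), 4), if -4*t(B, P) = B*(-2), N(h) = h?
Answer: -225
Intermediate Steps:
t(B, P) = B/2 (t(B, P) = -B*(-2)/4 = -(-1)*B/2 = B/2)
(-5*(-6))*t(N(5*(-3)), 4) = (-5*(-6))*((5*(-3))/2) = 30*((½)*(-15)) = 30*(-15/2) = -225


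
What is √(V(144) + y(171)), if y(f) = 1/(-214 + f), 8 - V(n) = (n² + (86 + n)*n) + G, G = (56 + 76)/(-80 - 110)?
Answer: I*√898562486645/4085 ≈ 232.05*I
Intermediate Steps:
G = -66/95 (G = 132/(-190) = 132*(-1/190) = -66/95 ≈ -0.69474)
V(n) = 826/95 - n² - n*(86 + n) (V(n) = 8 - ((n² + (86 + n)*n) - 66/95) = 8 - ((n² + n*(86 + n)) - 66/95) = 8 - (-66/95 + n² + n*(86 + n)) = 8 + (66/95 - n² - n*(86 + n)) = 826/95 - n² - n*(86 + n))
√(V(144) + y(171)) = √((826/95 - 86*144 - 2*144²) + 1/(-214 + 171)) = √((826/95 - 12384 - 2*20736) + 1/(-43)) = √((826/95 - 12384 - 41472) - 1/43) = √(-5115494/95 - 1/43) = √(-219966337/4085) = I*√898562486645/4085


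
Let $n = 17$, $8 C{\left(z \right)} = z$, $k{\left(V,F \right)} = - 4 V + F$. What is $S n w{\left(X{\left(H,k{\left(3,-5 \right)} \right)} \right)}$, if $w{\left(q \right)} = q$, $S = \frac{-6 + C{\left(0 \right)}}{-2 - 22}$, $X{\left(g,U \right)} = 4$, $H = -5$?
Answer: $17$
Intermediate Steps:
$k{\left(V,F \right)} = F - 4 V$
$C{\left(z \right)} = \frac{z}{8}$
$S = \frac{1}{4}$ ($S = \frac{-6 + \frac{1}{8} \cdot 0}{-2 - 22} = \frac{-6 + 0}{-24} = \left(-6\right) \left(- \frac{1}{24}\right) = \frac{1}{4} \approx 0.25$)
$S n w{\left(X{\left(H,k{\left(3,-5 \right)} \right)} \right)} = \frac{1}{4} \cdot 17 \cdot 4 = \frac{17}{4} \cdot 4 = 17$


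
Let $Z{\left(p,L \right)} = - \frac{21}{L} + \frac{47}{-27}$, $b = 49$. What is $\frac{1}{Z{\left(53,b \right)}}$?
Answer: $- \frac{189}{410} \approx -0.46098$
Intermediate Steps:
$Z{\left(p,L \right)} = - \frac{47}{27} - \frac{21}{L}$ ($Z{\left(p,L \right)} = - \frac{21}{L} + 47 \left(- \frac{1}{27}\right) = - \frac{21}{L} - \frac{47}{27} = - \frac{47}{27} - \frac{21}{L}$)
$\frac{1}{Z{\left(53,b \right)}} = \frac{1}{- \frac{47}{27} - \frac{21}{49}} = \frac{1}{- \frac{47}{27} - \frac{3}{7}} = \frac{1}{- \frac{410}{189}} = - \frac{189}{410}$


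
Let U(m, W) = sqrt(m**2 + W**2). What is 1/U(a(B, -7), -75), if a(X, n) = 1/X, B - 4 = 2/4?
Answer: 9*sqrt(455629)/455629 ≈ 0.013333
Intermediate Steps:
B = 9/2 (B = 4 + 2/4 = 4 + 2*(1/4) = 4 + 1/2 = 9/2 ≈ 4.5000)
U(m, W) = sqrt(W**2 + m**2)
1/U(a(B, -7), -75) = 1/(sqrt((-75)**2 + (1/(9/2))**2)) = 1/(sqrt(5625 + (2/9)**2)) = 1/(sqrt(5625 + 4/81)) = 1/(sqrt(455629/81)) = 1/(sqrt(455629)/9) = 9*sqrt(455629)/455629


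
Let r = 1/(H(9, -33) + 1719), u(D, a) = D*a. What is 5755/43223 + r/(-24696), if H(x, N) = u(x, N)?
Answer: 202102389337/1517892865776 ≈ 0.13315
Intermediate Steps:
H(x, N) = N*x (H(x, N) = x*N = N*x)
r = 1/1422 (r = 1/(-33*9 + 1719) = 1/(-297 + 1719) = 1/1422 ≈ 0.00070324)
5755/43223 + r/(-24696) = 5755/43223 + (1/1422)/(-24696) = 5755*(1/43223) + (1/1422)*(-1/24696) = 5755/43223 - 1/35117712 = 202102389337/1517892865776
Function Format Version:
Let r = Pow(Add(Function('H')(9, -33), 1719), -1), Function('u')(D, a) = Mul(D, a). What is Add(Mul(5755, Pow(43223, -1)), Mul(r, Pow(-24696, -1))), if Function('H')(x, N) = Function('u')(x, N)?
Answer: Rational(202102389337, 1517892865776) ≈ 0.13315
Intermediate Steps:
Function('H')(x, N) = Mul(N, x) (Function('H')(x, N) = Mul(x, N) = Mul(N, x))
r = Rational(1, 1422) (r = Pow(Add(Mul(-33, 9), 1719), -1) = Pow(Add(-297, 1719), -1) = Pow(1422, -1) = Rational(1, 1422) ≈ 0.00070324)
Add(Mul(5755, Pow(43223, -1)), Mul(r, Pow(-24696, -1))) = Add(Mul(5755, Pow(43223, -1)), Mul(Rational(1, 1422), Pow(-24696, -1))) = Add(Mul(5755, Rational(1, 43223)), Mul(Rational(1, 1422), Rational(-1, 24696))) = Add(Rational(5755, 43223), Rational(-1, 35117712)) = Rational(202102389337, 1517892865776)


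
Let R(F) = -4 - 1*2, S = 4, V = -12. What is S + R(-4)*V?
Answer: 76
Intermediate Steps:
R(F) = -6 (R(F) = -4 - 2 = -6)
S + R(-4)*V = 4 - 6*(-12) = 4 + 72 = 76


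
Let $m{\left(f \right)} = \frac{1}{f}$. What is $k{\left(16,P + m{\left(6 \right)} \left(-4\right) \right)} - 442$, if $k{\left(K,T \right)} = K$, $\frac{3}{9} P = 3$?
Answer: $-426$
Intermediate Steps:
$P = 9$ ($P = 3 \cdot 3 = 9$)
$k{\left(16,P + m{\left(6 \right)} \left(-4\right) \right)} - 442 = 16 - 442 = -426$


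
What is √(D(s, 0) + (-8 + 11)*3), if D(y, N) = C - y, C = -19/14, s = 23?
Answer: I*√3010/14 ≈ 3.9188*I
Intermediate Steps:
C = -19/14 (C = -19*1/14 = -19/14 ≈ -1.3571)
D(y, N) = -19/14 - y
√(D(s, 0) + (-8 + 11)*3) = √((-19/14 - 1*23) + (-8 + 11)*3) = √((-19/14 - 23) + 3*3) = √(-341/14 + 9) = √(-215/14) = I*√3010/14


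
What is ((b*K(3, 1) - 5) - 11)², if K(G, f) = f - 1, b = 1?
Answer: 256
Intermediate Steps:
K(G, f) = -1 + f
((b*K(3, 1) - 5) - 11)² = ((1*(-1 + 1) - 5) - 11)² = ((1*0 - 5) - 11)² = ((0 - 5) - 11)² = (-5 - 11)² = (-16)² = 256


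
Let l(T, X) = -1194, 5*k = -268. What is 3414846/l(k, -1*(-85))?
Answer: -569141/199 ≈ -2860.0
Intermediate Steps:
k = -268/5 (k = (⅕)*(-268) = -268/5 ≈ -53.600)
3414846/l(k, -1*(-85)) = 3414846/(-1194) = 3414846*(-1/1194) = -569141/199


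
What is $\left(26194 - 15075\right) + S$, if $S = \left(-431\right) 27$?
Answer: $-518$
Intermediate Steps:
$S = -11637$
$\left(26194 - 15075\right) + S = \left(26194 - 15075\right) - 11637 = 11119 - 11637 = -518$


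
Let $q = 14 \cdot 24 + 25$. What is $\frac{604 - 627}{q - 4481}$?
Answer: $\frac{23}{4120} \approx 0.0055825$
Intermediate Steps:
$q = 361$ ($q = 336 + 25 = 361$)
$\frac{604 - 627}{q - 4481} = \frac{604 - 627}{361 - 4481} = - \frac{23}{-4120} = \left(-23\right) \left(- \frac{1}{4120}\right) = \frac{23}{4120}$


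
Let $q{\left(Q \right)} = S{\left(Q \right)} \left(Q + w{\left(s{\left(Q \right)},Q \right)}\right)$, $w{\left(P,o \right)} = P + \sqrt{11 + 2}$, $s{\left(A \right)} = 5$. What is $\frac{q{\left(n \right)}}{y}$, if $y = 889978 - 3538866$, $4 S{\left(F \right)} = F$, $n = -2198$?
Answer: $- \frac{2410107}{5297776} + \frac{1099 \sqrt{13}}{5297776} \approx -0.45418$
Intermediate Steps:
$S{\left(F \right)} = \frac{F}{4}$
$w{\left(P,o \right)} = P + \sqrt{13}$
$q{\left(Q \right)} = \frac{Q \left(5 + Q + \sqrt{13}\right)}{4}$ ($q{\left(Q \right)} = \frac{Q}{4} \left(Q + \left(5 + \sqrt{13}\right)\right) = \frac{Q}{4} \left(5 + Q + \sqrt{13}\right) = \frac{Q \left(5 + Q + \sqrt{13}\right)}{4}$)
$y = -2648888$ ($y = 889978 - 3538866 = -2648888$)
$\frac{q{\left(n \right)}}{y} = \frac{\frac{1}{4} \left(-2198\right) \left(5 - 2198 + \sqrt{13}\right)}{-2648888} = \frac{1}{4} \left(-2198\right) \left(-2193 + \sqrt{13}\right) \left(- \frac{1}{2648888}\right) = \left(\frac{2410107}{2} - \frac{1099 \sqrt{13}}{2}\right) \left(- \frac{1}{2648888}\right) = - \frac{2410107}{5297776} + \frac{1099 \sqrt{13}}{5297776}$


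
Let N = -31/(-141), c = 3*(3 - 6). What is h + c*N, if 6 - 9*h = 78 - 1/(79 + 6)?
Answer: -358738/35955 ≈ -9.9774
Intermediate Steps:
c = -9 (c = 3*(-3) = -9)
N = 31/141 (N = -31*(-1/141) = 31/141 ≈ 0.21986)
h = -6119/765 (h = ⅔ - (78 - 1/(79 + 6))/9 = ⅔ - (78 - 1/85)/9 = ⅔ - ⅑*6629/85 = ⅔ - 6629/765 = -6119/765 ≈ -7.9987)
h + c*N = -6119/765 - 9*31/141 = -6119/765 - 93/47 = -358738/35955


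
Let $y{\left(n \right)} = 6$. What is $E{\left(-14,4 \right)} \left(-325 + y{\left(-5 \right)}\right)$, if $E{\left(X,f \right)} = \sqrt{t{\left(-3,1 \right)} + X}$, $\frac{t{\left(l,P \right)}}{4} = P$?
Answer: $- 319 i \sqrt{10} \approx - 1008.8 i$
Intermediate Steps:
$t{\left(l,P \right)} = 4 P$
$E{\left(X,f \right)} = \sqrt{4 + X}$ ($E{\left(X,f \right)} = \sqrt{4 \cdot 1 + X} = \sqrt{4 + X}$)
$E{\left(-14,4 \right)} \left(-325 + y{\left(-5 \right)}\right) = \sqrt{4 - 14} \left(-325 + 6\right) = \sqrt{-10} \left(-319\right) = i \sqrt{10} \left(-319\right) = - 319 i \sqrt{10}$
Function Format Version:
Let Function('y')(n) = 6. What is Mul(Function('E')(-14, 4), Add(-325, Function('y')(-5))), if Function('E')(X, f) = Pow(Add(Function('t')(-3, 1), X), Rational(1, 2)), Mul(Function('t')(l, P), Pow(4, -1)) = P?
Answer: Mul(-319, I, Pow(10, Rational(1, 2))) ≈ Mul(-1008.8, I)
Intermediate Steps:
Function('t')(l, P) = Mul(4, P)
Function('E')(X, f) = Pow(Add(4, X), Rational(1, 2)) (Function('E')(X, f) = Pow(Add(Mul(4, 1), X), Rational(1, 2)) = Pow(Add(4, X), Rational(1, 2)))
Mul(Function('E')(-14, 4), Add(-325, Function('y')(-5))) = Mul(Pow(Add(4, -14), Rational(1, 2)), Add(-325, 6)) = Mul(Pow(-10, Rational(1, 2)), -319) = Mul(Mul(I, Pow(10, Rational(1, 2))), -319) = Mul(-319, I, Pow(10, Rational(1, 2)))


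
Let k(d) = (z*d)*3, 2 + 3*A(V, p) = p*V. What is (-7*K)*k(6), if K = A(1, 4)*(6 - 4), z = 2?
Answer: -336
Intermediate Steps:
A(V, p) = -⅔ + V*p/3 (A(V, p) = -⅔ + (p*V)/3 = -⅔ + (V*p)/3 = -⅔ + V*p/3)
K = 4/3 (K = (-⅔ + (⅓)*1*4)*(6 - 4) = (-⅔ + 4/3)*2 = (⅔)*2 = 4/3 ≈ 1.3333)
k(d) = 6*d (k(d) = (2*d)*3 = 6*d)
(-7*K)*k(6) = (-7*4/3)*(6*6) = -28/3*36 = -336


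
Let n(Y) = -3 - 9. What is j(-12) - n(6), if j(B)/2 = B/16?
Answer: 21/2 ≈ 10.500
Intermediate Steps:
n(Y) = -12
j(B) = B/8 (j(B) = 2*(B/16) = B/8)
j(-12) - n(6) = (⅛)*(-12) - 1*(-12) = -3/2 + 12 = 21/2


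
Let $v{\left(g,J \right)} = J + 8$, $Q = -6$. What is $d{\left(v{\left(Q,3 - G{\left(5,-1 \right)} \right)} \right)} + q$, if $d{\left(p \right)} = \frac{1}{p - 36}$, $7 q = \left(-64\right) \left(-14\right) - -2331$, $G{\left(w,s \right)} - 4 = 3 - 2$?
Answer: $\frac{13829}{30} \approx 460.97$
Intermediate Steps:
$G{\left(w,s \right)} = 5$ ($G{\left(w,s \right)} = 4 + \left(3 - 2\right) = 4 + 1 = 5$)
$v{\left(g,J \right)} = 8 + J$
$q = 461$ ($q = \frac{\left(-64\right) \left(-14\right) - -2331}{7} = \frac{896 + 2331}{7} = \frac{1}{7} \cdot 3227 = 461$)
$d{\left(p \right)} = \frac{1}{-36 + p}$
$d{\left(v{\left(Q,3 - G{\left(5,-1 \right)} \right)} \right)} + q = \frac{1}{-36 + \left(8 + \left(3 - 5\right)\right)} + 461 = \frac{1}{-36 + \left(8 - 2\right)} + 461 = \frac{1}{-36 + 6} + 461 = \frac{1}{-30} + 461 = - \frac{1}{30} + 461 = \frac{13829}{30}$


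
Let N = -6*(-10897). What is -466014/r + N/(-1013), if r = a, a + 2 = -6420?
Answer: 26094489/3252743 ≈ 8.0223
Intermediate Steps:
a = -6422 (a = -2 - 6420 = -6422)
r = -6422
N = 65382
-466014/r + N/(-1013) = -466014/(-6422) + 65382/(-1013) = -466014*(-1/6422) + 65382*(-1/1013) = 233007/3211 - 65382/1013 = 26094489/3252743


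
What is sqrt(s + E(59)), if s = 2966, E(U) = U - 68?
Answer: sqrt(2957) ≈ 54.378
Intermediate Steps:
E(U) = -68 + U
sqrt(s + E(59)) = sqrt(2966 + (-68 + 59)) = sqrt(2966 - 9) = sqrt(2957)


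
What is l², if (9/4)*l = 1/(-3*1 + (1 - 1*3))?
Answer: 16/2025 ≈ 0.0079012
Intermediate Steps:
l = -4/45 (l = 4/(9*(-3*1 + (1 - 1*3))) = 4/(9*(-3 + (1 - 3))) = 4/(9*(-3 - 2)) = (4/9)/(-5) = (4/9)*(-⅕) = -4/45 ≈ -0.088889)
l² = (-4/45)² = 16/2025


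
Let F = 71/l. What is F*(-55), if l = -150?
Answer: 781/30 ≈ 26.033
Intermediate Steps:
F = -71/150 (F = 71/(-150) = 71*(-1/150) = -71/150 ≈ -0.47333)
F*(-55) = -71/150*(-55) = 781/30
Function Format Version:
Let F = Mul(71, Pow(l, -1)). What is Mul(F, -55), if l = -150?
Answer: Rational(781, 30) ≈ 26.033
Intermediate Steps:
F = Rational(-71, 150) (F = Mul(71, Pow(-150, -1)) = Mul(71, Rational(-1, 150)) = Rational(-71, 150) ≈ -0.47333)
Mul(F, -55) = Mul(Rational(-71, 150), -55) = Rational(781, 30)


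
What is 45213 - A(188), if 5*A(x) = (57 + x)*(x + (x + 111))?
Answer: 21350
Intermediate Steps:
A(x) = (57 + x)*(111 + 2*x)/5 (A(x) = ((57 + x)*(x + (x + 111)))/5 = ((57 + x)*(x + (111 + x)))/5 = ((57 + x)*(111 + 2*x))/5 = (57 + x)*(111 + 2*x)/5)
45213 - A(188) = 45213 - (6327/5 + 45*188 + (⅖)*188²) = 45213 - (6327/5 + 8460 + (⅖)*35344) = 45213 - (6327/5 + 8460 + 70688/5) = 45213 - 1*23863 = 45213 - 23863 = 21350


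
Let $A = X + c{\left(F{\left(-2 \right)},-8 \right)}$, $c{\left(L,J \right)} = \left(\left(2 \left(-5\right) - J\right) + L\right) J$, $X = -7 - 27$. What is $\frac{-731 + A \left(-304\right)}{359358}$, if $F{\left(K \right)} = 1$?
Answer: $\frac{2391}{119786} \approx 0.019961$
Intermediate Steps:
$X = -34$ ($X = -7 - 27 = -34$)
$c{\left(L,J \right)} = J \left(-10 + L - J\right)$ ($c{\left(L,J \right)} = \left(\left(-10 - J\right) + L\right) J = \left(-10 + L - J\right) J = J \left(-10 + L - J\right)$)
$A = -26$ ($A = -34 - 8 \left(-10 + 1 - -8\right) = -34 - 8 \left(-10 + 1 + 8\right) = -34 - -8 = -34 + 8 = -26$)
$\frac{-731 + A \left(-304\right)}{359358} = \frac{-731 - -7904}{359358} = \left(-731 + 7904\right) \frac{1}{359358} = 7173 \cdot \frac{1}{359358} = \frac{2391}{119786}$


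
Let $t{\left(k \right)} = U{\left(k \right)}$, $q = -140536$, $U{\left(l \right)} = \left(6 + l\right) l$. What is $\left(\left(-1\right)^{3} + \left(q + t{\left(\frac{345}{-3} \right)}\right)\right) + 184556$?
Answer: $56554$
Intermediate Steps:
$U{\left(l \right)} = l \left(6 + l\right)$
$t{\left(k \right)} = k \left(6 + k\right)$
$\left(\left(-1\right)^{3} + \left(q + t{\left(\frac{345}{-3} \right)}\right)\right) + 184556 = \left(\left(-1\right)^{3} - \left(140536 - \frac{345}{-3} \left(6 + \frac{345}{-3}\right)\right)\right) + 184556 = \left(-1 - \left(140536 - 345 \left(- \frac{1}{3}\right) \left(6 + 345 \left(- \frac{1}{3}\right)\right)\right)\right) + 184556 = \left(-1 - \left(140536 + 115 \left(6 - 115\right)\right)\right) + 184556 = \left(-1 - 128001\right) + 184556 = -128002 + 184556 = 56554$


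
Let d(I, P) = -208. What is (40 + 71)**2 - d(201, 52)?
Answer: 12529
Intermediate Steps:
(40 + 71)**2 - d(201, 52) = (40 + 71)**2 - 1*(-208) = 111**2 + 208 = 12321 + 208 = 12529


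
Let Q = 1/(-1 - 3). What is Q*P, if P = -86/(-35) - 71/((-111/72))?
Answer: -31411/2590 ≈ -12.128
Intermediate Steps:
P = 62822/1295 (P = -86*(-1/35) - 71/((-111*1/72)) = 86/35 - 71/(-37/24) = 86/35 - 71*(-24/37) = 86/35 + 1704/37 = 62822/1295 ≈ 48.511)
Q = -¼ (Q = 1/(-4) = -¼ ≈ -0.25000)
Q*P = -¼*62822/1295 = -31411/2590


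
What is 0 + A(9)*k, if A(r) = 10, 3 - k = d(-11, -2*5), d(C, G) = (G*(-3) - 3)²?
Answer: -7260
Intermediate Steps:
d(C, G) = (-3 - 3*G)² (d(C, G) = (-3*G - 3)² = (-3 - 3*G)²)
k = -726 (k = 3 - 9*(1 - 2*5)² = 3 - 9*(1 - 10)² = 3 - 9*(-9)² = 3 - 9*81 = 3 - 1*729 = 3 - 729 = -726)
0 + A(9)*k = 0 + 10*(-726) = 0 - 7260 = -7260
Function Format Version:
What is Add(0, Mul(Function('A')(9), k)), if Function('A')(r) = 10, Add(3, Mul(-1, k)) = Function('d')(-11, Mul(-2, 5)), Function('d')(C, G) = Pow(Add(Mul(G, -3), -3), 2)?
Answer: -7260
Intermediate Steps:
Function('d')(C, G) = Pow(Add(-3, Mul(-3, G)), 2) (Function('d')(C, G) = Pow(Add(Mul(-3, G), -3), 2) = Pow(Add(-3, Mul(-3, G)), 2))
k = -726 (k = Add(3, Mul(-1, Mul(9, Pow(Add(1, Mul(-2, 5)), 2)))) = Add(3, Mul(-1, Mul(9, Pow(Add(1, -10), 2)))) = Add(3, Mul(-1, Mul(9, Pow(-9, 2)))) = Add(3, Mul(-1, Mul(9, 81))) = Add(3, Mul(-1, 729)) = Add(3, -729) = -726)
Add(0, Mul(Function('A')(9), k)) = Add(0, Mul(10, -726)) = Add(0, -7260) = -7260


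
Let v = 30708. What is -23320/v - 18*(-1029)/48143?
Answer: -138480296/369593811 ≈ -0.37468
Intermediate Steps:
-23320/v - 18*(-1029)/48143 = -23320/30708 - 18*(-1029)/48143 = -23320*1/30708 + 18522*(1/48143) = -5830/7677 + 18522/48143 = -138480296/369593811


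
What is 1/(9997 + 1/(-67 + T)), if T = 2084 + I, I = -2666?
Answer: 649/6488052 ≈ 0.00010003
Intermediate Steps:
T = -582 (T = 2084 - 2666 = -582)
1/(9997 + 1/(-67 + T)) = 1/(9997 + 1/(-67 - 582)) = 1/(9997 + 1/(-649)) = 1/(9997 - 1/649) = 1/(6488052/649) = 649/6488052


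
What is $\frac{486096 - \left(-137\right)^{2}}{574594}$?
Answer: $\frac{467327}{574594} \approx 0.81332$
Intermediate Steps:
$\frac{486096 - \left(-137\right)^{2}}{574594} = \left(486096 - 18769\right) \frac{1}{574594} = 467327 \cdot \frac{1}{574594} = \frac{467327}{574594}$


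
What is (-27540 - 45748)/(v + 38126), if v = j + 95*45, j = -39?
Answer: -36644/21181 ≈ -1.7300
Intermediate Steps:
v = 4236 (v = -39 + 95*45 = -39 + 4275 = 4236)
(-27540 - 45748)/(v + 38126) = (-27540 - 45748)/(4236 + 38126) = -73288/42362 = -73288*1/42362 = -36644/21181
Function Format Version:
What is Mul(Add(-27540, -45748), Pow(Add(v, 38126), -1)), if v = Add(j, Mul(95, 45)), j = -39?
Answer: Rational(-36644, 21181) ≈ -1.7300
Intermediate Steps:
v = 4236 (v = Add(-39, Mul(95, 45)) = Add(-39, 4275) = 4236)
Mul(Add(-27540, -45748), Pow(Add(v, 38126), -1)) = Mul(Add(-27540, -45748), Pow(Add(4236, 38126), -1)) = Mul(-73288, Pow(42362, -1)) = Mul(-73288, Rational(1, 42362)) = Rational(-36644, 21181)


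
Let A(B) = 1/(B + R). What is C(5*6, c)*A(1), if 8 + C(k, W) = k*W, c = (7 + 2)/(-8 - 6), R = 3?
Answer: -191/28 ≈ -6.8214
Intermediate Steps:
A(B) = 1/(3 + B) (A(B) = 1/(B + 3) = 1/(3 + B))
c = -9/14 (c = 9/(-14) = 9*(-1/14) = -9/14 ≈ -0.64286)
C(k, W) = -8 + W*k (C(k, W) = -8 + k*W = -8 + W*k)
C(5*6, c)*A(1) = (-8 - 45*6/14)/(3 + 1) = (-8 - 9/14*30)/4 = (-8 - 135/7)*(¼) = -191/7*¼ = -191/28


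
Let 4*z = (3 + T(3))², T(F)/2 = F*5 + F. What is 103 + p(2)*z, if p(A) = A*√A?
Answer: 103 + 1521*√2/2 ≈ 1178.5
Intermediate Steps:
T(F) = 12*F (T(F) = 2*(F*5 + F) = 2*(5*F + F) = 2*(6*F) = 12*F)
p(A) = A^(3/2)
z = 1521/4 (z = (3 + 12*3)²/4 = (3 + 36)²/4 = (¼)*39² = (¼)*1521 = 1521/4 ≈ 380.25)
103 + p(2)*z = 103 + 2^(3/2)*(1521/4) = 103 + (2*√2)*(1521/4) = 103 + 1521*√2/2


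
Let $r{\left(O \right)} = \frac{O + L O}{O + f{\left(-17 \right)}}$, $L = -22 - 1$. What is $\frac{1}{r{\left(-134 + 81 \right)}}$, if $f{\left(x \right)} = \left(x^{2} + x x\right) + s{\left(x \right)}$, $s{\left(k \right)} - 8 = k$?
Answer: $\frac{258}{583} \approx 0.44254$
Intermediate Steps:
$s{\left(k \right)} = 8 + k$
$L = -23$
$f{\left(x \right)} = 8 + x + 2 x^{2}$ ($f{\left(x \right)} = \left(x^{2} + x x\right) + \left(8 + x\right) = \left(x^{2} + x^{2}\right) + \left(8 + x\right) = 2 x^{2} + \left(8 + x\right) = 8 + x + 2 x^{2}$)
$r{\left(O \right)} = - \frac{22 O}{569 + O}$ ($r{\left(O \right)} = \frac{O - 23 O}{O + \left(8 - 17 + 2 \left(-17\right)^{2}\right)} = \frac{\left(-22\right) O}{O + \left(8 - 17 + 2 \cdot 289\right)} = \frac{\left(-22\right) O}{O + \left(8 - 17 + 578\right)} = \frac{\left(-22\right) O}{O + 569} = \frac{\left(-22\right) O}{569 + O} = - \frac{22 O}{569 + O}$)
$\frac{1}{r{\left(-134 + 81 \right)}} = \frac{1}{\left(-22\right) \left(-134 + 81\right) \frac{1}{569 + \left(-134 + 81\right)}} = \frac{1}{\left(-22\right) \left(-53\right) \frac{1}{569 - 53}} = \frac{1}{\left(-22\right) \left(-53\right) \frac{1}{516}} = \frac{1}{\frac{583}{258}} = \frac{258}{583}$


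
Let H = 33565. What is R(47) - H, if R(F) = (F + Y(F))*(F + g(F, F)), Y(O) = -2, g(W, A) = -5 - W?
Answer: -33790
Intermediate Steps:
R(F) = 10 - 5*F (R(F) = (F - 2)*(F + (-5 - F)) = (-2 + F)*(-5) = 10 - 5*F)
R(47) - H = (10 - 5*47) - 1*33565 = (10 - 235) - 33565 = -225 - 33565 = -33790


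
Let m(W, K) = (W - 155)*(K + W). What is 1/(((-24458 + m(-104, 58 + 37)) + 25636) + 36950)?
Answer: 1/40459 ≈ 2.4716e-5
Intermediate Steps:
m(W, K) = (-155 + W)*(K + W)
1/(((-24458 + m(-104, 58 + 37)) + 25636) + 36950) = 1/(((-24458 + ((-104)**2 - 155*(58 + 37) - 155*(-104) + (58 + 37)*(-104))) + 25636) + 36950) = 1/(((-24458 + (10816 - 155*95 + 16120 + 95*(-104))) + 25636) + 36950) = 1/(((-24458 + (10816 - 14725 + 16120 - 9880)) + 25636) + 36950) = 1/(((-24458 + 2331) + 25636) + 36950) = 1/((-22127 + 25636) + 36950) = 1/(3509 + 36950) = 1/40459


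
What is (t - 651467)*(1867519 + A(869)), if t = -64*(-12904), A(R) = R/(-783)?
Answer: 255003194063612/783 ≈ 3.2567e+11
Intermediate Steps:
A(R) = -R/783 (A(R) = R*(-1/783) = -R/783)
t = 825856
(t - 651467)*(1867519 + A(869)) = (825856 - 651467)*(1867519 - 1/783*869) = 174389*(1867519 - 869/783) = 174389*(1462266508/783) = 255003194063612/783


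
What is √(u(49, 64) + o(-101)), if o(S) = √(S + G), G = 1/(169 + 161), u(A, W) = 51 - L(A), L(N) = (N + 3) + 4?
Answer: √(-544500 + 330*I*√10998570)/330 ≈ 1.7642 + 2.8482*I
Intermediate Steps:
L(N) = 7 + N (L(N) = (3 + N) + 4 = 7 + N)
u(A, W) = 44 - A (u(A, W) = 51 - (7 + A) = 51 + (-7 - A) = 44 - A)
G = 1/330 ≈ 0.0030303
o(S) = √(1/330 + S) (o(S) = √(S + 1/330) = √(1/330 + S))
√(u(49, 64) + o(-101)) = √((44 - 1*49) + √(330 + 108900*(-101))/330) = √((44 - 49) + √(330 - 10998900)/330) = √(-5 + √(-10998570)/330) = √(-5 + (I*√10998570)/330) = √(-5 + I*√10998570/330)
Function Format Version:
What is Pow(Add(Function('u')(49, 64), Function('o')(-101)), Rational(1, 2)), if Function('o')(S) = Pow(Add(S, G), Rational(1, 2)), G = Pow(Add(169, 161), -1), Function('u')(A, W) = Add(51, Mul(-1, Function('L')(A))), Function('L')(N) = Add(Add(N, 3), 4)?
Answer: Mul(Rational(1, 330), Pow(Add(-544500, Mul(330, I, Pow(10998570, Rational(1, 2)))), Rational(1, 2))) ≈ Add(1.7642, Mul(2.8482, I))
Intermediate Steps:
Function('L')(N) = Add(7, N) (Function('L')(N) = Add(Add(3, N), 4) = Add(7, N))
Function('u')(A, W) = Add(44, Mul(-1, A)) (Function('u')(A, W) = Add(51, Mul(-1, Add(7, A))) = Add(51, Add(-7, Mul(-1, A))) = Add(44, Mul(-1, A)))
G = Rational(1, 330) (G = Pow(330, -1) = Rational(1, 330) ≈ 0.0030303)
Function('o')(S) = Pow(Add(Rational(1, 330), S), Rational(1, 2)) (Function('o')(S) = Pow(Add(S, Rational(1, 330)), Rational(1, 2)) = Pow(Add(Rational(1, 330), S), Rational(1, 2)))
Pow(Add(Function('u')(49, 64), Function('o')(-101)), Rational(1, 2)) = Pow(Add(Add(44, Mul(-1, 49)), Mul(Rational(1, 330), Pow(Add(330, Mul(108900, -101)), Rational(1, 2)))), Rational(1, 2)) = Pow(Add(Add(44, -49), Mul(Rational(1, 330), Pow(Add(330, -10998900), Rational(1, 2)))), Rational(1, 2)) = Pow(Add(-5, Mul(Rational(1, 330), Pow(-10998570, Rational(1, 2)))), Rational(1, 2)) = Pow(Add(-5, Mul(Rational(1, 330), Mul(I, Pow(10998570, Rational(1, 2))))), Rational(1, 2)) = Pow(Add(-5, Mul(Rational(1, 330), I, Pow(10998570, Rational(1, 2)))), Rational(1, 2))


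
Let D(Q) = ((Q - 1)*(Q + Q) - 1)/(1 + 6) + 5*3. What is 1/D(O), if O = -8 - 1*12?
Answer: 7/944 ≈ 0.0074153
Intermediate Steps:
O = -20 (O = -8 - 12 = -20)
D(Q) = 104/7 + 2*Q*(-1 + Q)/7 (D(Q) = ((-1 + Q)*(2*Q) - 1)/7 + 15 = (2*Q*(-1 + Q) - 1)*(1/7) + 15 = (-1 + 2*Q*(-1 + Q))*(1/7) + 15 = (-1/7 + 2*Q*(-1 + Q)/7) + 15 = 104/7 + 2*Q*(-1 + Q)/7)
1/D(O) = 1/(104/7 - 2/7*(-20) + (2/7)*(-20)**2) = 1/(104/7 + 40/7 + (2/7)*400) = 1/(104/7 + 40/7 + 800/7) = 1/(944/7) = 7/944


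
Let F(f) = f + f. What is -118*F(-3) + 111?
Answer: 819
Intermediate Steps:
F(f) = 2*f
-118*F(-3) + 111 = -236*(-3) + 111 = -118*(-6) + 111 = 708 + 111 = 819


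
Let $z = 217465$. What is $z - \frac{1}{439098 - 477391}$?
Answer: $\frac{8327387246}{38293} \approx 2.1747 \cdot 10^{5}$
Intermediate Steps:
$z - \frac{1}{439098 - 477391} = 217465 - \frac{1}{439098 - 477391} = 217465 - \frac{1}{-38293} = 217465 - - \frac{1}{38293} = 217465 + \frac{1}{38293} = \frac{8327387246}{38293}$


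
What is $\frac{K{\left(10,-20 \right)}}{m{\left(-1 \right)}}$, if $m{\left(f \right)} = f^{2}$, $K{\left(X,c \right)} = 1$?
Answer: $1$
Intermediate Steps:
$\frac{K{\left(10,-20 \right)}}{m{\left(-1 \right)}} = 1 \frac{1}{\left(-1\right)^{2}} = 1 \cdot 1^{-1} = 1 \cdot 1 = 1$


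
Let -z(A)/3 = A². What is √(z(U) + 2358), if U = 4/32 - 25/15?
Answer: √1354101/24 ≈ 48.486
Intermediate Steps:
U = -37/24 (U = 4*(1/32) - 25*1/15 = ⅛ - 5/3 = -37/24 ≈ -1.5417)
z(A) = -3*A²
√(z(U) + 2358) = √(-3*(-37/24)² + 2358) = √(-3*1369/576 + 2358) = √(-1369/192 + 2358) = √(451367/192) = √1354101/24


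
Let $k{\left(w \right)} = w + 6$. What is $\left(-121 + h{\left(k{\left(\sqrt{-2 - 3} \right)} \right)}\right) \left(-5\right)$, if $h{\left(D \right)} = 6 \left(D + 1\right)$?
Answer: $395 - 30 i \sqrt{5} \approx 395.0 - 67.082 i$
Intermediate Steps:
$k{\left(w \right)} = 6 + w$
$h{\left(D \right)} = 6 + 6 D$ ($h{\left(D \right)} = 6 \left(1 + D\right) = 6 + 6 D$)
$\left(-121 + h{\left(k{\left(\sqrt{-2 - 3} \right)} \right)}\right) \left(-5\right) = \left(-121 + \left(6 + 6 \left(6 + \sqrt{-2 - 3}\right)\right)\right) \left(-5\right) = \left(-121 + \left(6 + 6 \left(6 + \sqrt{-5}\right)\right)\right) \left(-5\right) = \left(-121 + \left(6 + 6 \left(6 + i \sqrt{5}\right)\right)\right) \left(-5\right) = \left(-121 + \left(6 + \left(36 + 6 i \sqrt{5}\right)\right)\right) \left(-5\right) = \left(-121 + \left(42 + 6 i \sqrt{5}\right)\right) \left(-5\right) = \left(-79 + 6 i \sqrt{5}\right) \left(-5\right) = 395 - 30 i \sqrt{5}$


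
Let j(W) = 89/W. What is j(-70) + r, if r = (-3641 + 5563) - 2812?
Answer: -62389/70 ≈ -891.27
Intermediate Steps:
r = -890 (r = 1922 - 2812 = -890)
j(-70) + r = 89/(-70) - 890 = 89*(-1/70) - 890 = -89/70 - 890 = -62389/70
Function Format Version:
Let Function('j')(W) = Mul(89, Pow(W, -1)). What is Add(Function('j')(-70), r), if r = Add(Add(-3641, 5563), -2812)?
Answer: Rational(-62389, 70) ≈ -891.27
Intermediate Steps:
r = -890 (r = Add(1922, -2812) = -890)
Add(Function('j')(-70), r) = Add(Mul(89, Pow(-70, -1)), -890) = Add(Mul(89, Rational(-1, 70)), -890) = Add(Rational(-89, 70), -890) = Rational(-62389, 70)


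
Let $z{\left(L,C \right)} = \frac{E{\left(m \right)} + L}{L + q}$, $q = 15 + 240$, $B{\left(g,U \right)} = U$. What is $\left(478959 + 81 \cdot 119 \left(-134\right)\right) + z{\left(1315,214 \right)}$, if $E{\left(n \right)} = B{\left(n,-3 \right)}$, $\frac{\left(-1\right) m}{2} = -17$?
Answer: $- \frac{637942939}{785} \approx -8.1267 \cdot 10^{5}$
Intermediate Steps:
$m = 34$ ($m = \left(-2\right) \left(-17\right) = 34$)
$E{\left(n \right)} = -3$
$q = 255$
$z{\left(L,C \right)} = \frac{-3 + L}{255 + L}$ ($z{\left(L,C \right)} = \frac{-3 + L}{L + 255} = \frac{-3 + L}{255 + L}$)
$\left(478959 + 81 \cdot 119 \left(-134\right)\right) + z{\left(1315,214 \right)} = \left(478959 + 81 \cdot 119 \left(-134\right)\right) + \frac{-3 + 1315}{255 + 1315} = \left(478959 + 9639 \left(-134\right)\right) + \frac{1}{1570} \cdot 1312 = \left(478959 - 1291626\right) + \frac{1}{1570} \cdot 1312 = -812667 + \frac{656}{785} = - \frac{637942939}{785}$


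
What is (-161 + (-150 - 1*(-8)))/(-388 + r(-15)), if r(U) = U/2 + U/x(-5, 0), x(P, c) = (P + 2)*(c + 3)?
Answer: 1818/2363 ≈ 0.76936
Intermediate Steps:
x(P, c) = (2 + P)*(3 + c)
r(U) = 7*U/18 (r(U) = U/2 + U/(6 + 2*0 + 3*(-5) - 5*0) = U*(½) + U/(6 + 0 - 15 + 0) = U/2 + U/(-9) = U/2 + U*(-⅑) = U/2 - U/9 = 7*U/18)
(-161 + (-150 - 1*(-8)))/(-388 + r(-15)) = (-161 + (-150 - 1*(-8)))/(-388 + (7/18)*(-15)) = (-161 + (-150 + 8))/(-388 - 35/6) = (-161 - 142)/(-2363/6) = -303*(-6/2363) = 1818/2363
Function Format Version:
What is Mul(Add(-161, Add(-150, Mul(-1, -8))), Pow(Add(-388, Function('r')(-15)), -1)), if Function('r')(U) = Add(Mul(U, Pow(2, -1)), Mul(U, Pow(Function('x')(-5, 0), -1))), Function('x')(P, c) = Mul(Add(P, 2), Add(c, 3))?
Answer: Rational(1818, 2363) ≈ 0.76936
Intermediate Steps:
Function('x')(P, c) = Mul(Add(2, P), Add(3, c))
Function('r')(U) = Mul(Rational(7, 18), U) (Function('r')(U) = Add(Mul(U, Pow(2, -1)), Mul(U, Pow(Add(6, Mul(2, 0), Mul(3, -5), Mul(-5, 0)), -1))) = Add(Mul(U, Rational(1, 2)), Mul(U, Pow(Add(6, 0, -15, 0), -1))) = Add(Mul(Rational(1, 2), U), Mul(U, Pow(-9, -1))) = Add(Mul(Rational(1, 2), U), Mul(U, Rational(-1, 9))) = Add(Mul(Rational(1, 2), U), Mul(Rational(-1, 9), U)) = Mul(Rational(7, 18), U))
Mul(Add(-161, Add(-150, Mul(-1, -8))), Pow(Add(-388, Function('r')(-15)), -1)) = Mul(Add(-161, Add(-150, Mul(-1, -8))), Pow(Add(-388, Mul(Rational(7, 18), -15)), -1)) = Mul(Add(-161, Add(-150, 8)), Pow(Add(-388, Rational(-35, 6)), -1)) = Mul(Add(-161, -142), Pow(Rational(-2363, 6), -1)) = Mul(-303, Rational(-6, 2363)) = Rational(1818, 2363)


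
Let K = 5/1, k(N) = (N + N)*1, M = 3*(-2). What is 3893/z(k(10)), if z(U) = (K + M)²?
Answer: 3893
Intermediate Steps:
M = -6
k(N) = 2*N (k(N) = (2*N)*1 = 2*N)
K = 5 (K = 5*1 = 5)
z(U) = 1 (z(U) = (5 - 6)² = (-1)² = 1)
3893/z(k(10)) = 3893/1 = 3893*1 = 3893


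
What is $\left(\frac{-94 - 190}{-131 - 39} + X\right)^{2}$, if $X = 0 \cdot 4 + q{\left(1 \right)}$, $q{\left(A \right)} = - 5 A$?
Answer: $\frac{80089}{7225} \approx 11.085$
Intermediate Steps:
$X = -5$ ($X = 0 \cdot 4 - 5 = 0 - 5 = -5$)
$\left(\frac{-94 - 190}{-131 - 39} + X\right)^{2} = \left(\frac{-94 - 190}{-131 - 39} - 5\right)^{2} = \left(- \frac{284}{-170} - 5\right)^{2} = \left(\left(-284\right) \left(- \frac{1}{170}\right) - 5\right)^{2} = \left(\frac{142}{85} - 5\right)^{2} = \left(- \frac{283}{85}\right)^{2} = \frac{80089}{7225}$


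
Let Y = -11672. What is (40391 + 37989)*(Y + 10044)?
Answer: -127602640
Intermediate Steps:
(40391 + 37989)*(Y + 10044) = (40391 + 37989)*(-11672 + 10044) = 78380*(-1628) = -127602640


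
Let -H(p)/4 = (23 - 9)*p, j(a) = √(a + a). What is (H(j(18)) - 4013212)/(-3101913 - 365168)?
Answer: 4013548/3467081 ≈ 1.1576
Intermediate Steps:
j(a) = √2*√a (j(a) = √(2*a) = √2*√a)
H(p) = -56*p (H(p) = -4*(23 - 9)*p = -56*p)
(H(j(18)) - 4013212)/(-3101913 - 365168) = (-56*√2*√18 - 4013212)/(-3101913 - 365168) = (-56*√2*3*√2 - 4013212)/(-3467081) = (-56*6 - 4013212)*(-1/3467081) = (-336 - 4013212)*(-1/3467081) = -4013548*(-1/3467081) = 4013548/3467081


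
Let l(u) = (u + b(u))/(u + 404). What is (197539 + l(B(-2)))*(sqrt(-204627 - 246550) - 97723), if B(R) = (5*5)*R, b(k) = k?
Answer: -3416821468219/177 + 34964353*I*sqrt(451177)/177 ≈ -1.9304e+10 + 1.3269e+8*I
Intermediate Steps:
B(R) = 25*R
l(u) = 2*u/(404 + u) (l(u) = (u + u)/(u + 404) = (2*u)/(404 + u) = 2*u/(404 + u))
(197539 + l(B(-2)))*(sqrt(-204627 - 246550) - 97723) = (197539 + 2*(25*(-2))/(404 + 25*(-2)))*(sqrt(-204627 - 246550) - 97723) = (197539 + 2*(-50)/(404 - 50))*(sqrt(-451177) - 97723) = (197539 + 2*(-50)/354)*(I*sqrt(451177) - 97723) = (197539 + 2*(-50)*(1/354))*(-97723 + I*sqrt(451177)) = (197539 - 50/177)*(-97723 + I*sqrt(451177)) = 34964353*(-97723 + I*sqrt(451177))/177 = -3416821468219/177 + 34964353*I*sqrt(451177)/177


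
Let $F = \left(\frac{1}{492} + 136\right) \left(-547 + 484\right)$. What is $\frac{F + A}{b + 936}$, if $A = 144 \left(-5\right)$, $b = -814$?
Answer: $- \frac{1523253}{20008} \approx -76.132$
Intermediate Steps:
$A = -720$
$F = - \frac{1405173}{164}$ ($F = \left(\frac{1}{492} + 136\right) \left(-63\right) = \frac{66913}{492} \left(-63\right) = - \frac{1405173}{164} \approx -8568.1$)
$\frac{F + A}{b + 936} = \frac{- \frac{1405173}{164} - 720}{-814 + 936} = \frac{1}{122} \left(- \frac{1523253}{164}\right) = - \frac{1523253}{20008}$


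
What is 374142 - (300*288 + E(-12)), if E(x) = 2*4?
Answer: 287734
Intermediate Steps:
E(x) = 8
374142 - (300*288 + E(-12)) = 374142 - (300*288 + 8) = 374142 - (86400 + 8) = 374142 - 1*86408 = 374142 - 86408 = 287734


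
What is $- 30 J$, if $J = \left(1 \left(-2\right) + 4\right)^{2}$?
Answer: $-120$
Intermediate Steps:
$J = 4$ ($J = \left(-2 + 4\right)^{2} = 2^{2} = 4$)
$- 30 J = \left(-30\right) 4 = -120$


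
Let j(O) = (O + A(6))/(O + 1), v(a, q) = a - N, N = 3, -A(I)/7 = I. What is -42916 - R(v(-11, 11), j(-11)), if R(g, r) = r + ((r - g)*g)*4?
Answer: -83681/2 ≈ -41841.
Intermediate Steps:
A(I) = -7*I
v(a, q) = -3 + a (v(a, q) = a - 1*3 = a - 3 = -3 + a)
j(O) = (-42 + O)/(1 + O) (j(O) = (O - 7*6)/(O + 1) = (O - 42)/(1 + O) = (-42 + O)/(1 + O))
R(g, r) = r + 4*g*(r - g) (R(g, r) = r + (g*(r - g))*4 = r + 4*g*(r - g))
-42916 - R(v(-11, 11), j(-11)) = -42916 - ((-42 - 11)/(1 - 11) - 4*(-3 - 11)**2 + 4*(-3 - 11)*((-42 - 11)/(1 - 11))) = -42916 - (-53/(-10) - 4*(-14)**2 + 4*(-14)*(-53/(-10))) = -42916 - (-1/10*(-53) - 4*196 + 4*(-14)*(-1/10*(-53))) = -42916 - (53/10 - 784 + 4*(-14)*(53/10)) = -42916 - (53/10 - 784 - 1484/5) = -42916 - 1*(-2151/2) = -42916 + 2151/2 = -83681/2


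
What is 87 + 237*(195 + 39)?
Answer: 55545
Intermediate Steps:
87 + 237*(195 + 39) = 87 + 237*234 = 87 + 55458 = 55545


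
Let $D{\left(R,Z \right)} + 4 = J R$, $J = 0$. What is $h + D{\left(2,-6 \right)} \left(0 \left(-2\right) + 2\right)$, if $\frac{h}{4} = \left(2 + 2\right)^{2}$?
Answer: $56$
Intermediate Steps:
$h = 64$ ($h = 4 \left(2 + 2\right)^{2} = 4 \cdot 4^{2} = 4 \cdot 16 = 64$)
$D{\left(R,Z \right)} = -4$ ($D{\left(R,Z \right)} = -4 + 0 R = -4 + 0 = -4$)
$h + D{\left(2,-6 \right)} \left(0 \left(-2\right) + 2\right) = 64 - 4 \left(0 \left(-2\right) + 2\right) = 64 - 4 \left(0 + 2\right) = 64 - 8 = 56$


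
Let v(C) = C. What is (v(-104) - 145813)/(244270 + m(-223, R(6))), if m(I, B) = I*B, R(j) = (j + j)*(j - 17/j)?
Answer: -145917/235796 ≈ -0.61883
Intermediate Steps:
R(j) = 2*j*(j - 17/j) (R(j) = (2*j)*(j - 17/j) = 2*j*(j - 17/j))
m(I, B) = B*I
(v(-104) - 145813)/(244270 + m(-223, R(6))) = (-104 - 145813)/(244270 + (-34 + 2*6²)*(-223)) = -145917/(244270 + (-34 + 2*36)*(-223)) = -145917/(244270 + (-34 + 72)*(-223)) = -145917/(244270 + 38*(-223)) = -145917/(244270 - 8474) = -145917/235796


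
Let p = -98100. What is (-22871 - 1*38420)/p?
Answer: 61291/98100 ≈ 0.62478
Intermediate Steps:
(-22871 - 1*38420)/p = (-22871 - 1*38420)/(-98100) = (-22871 - 38420)*(-1/98100) = -61291*(-1/98100) = 61291/98100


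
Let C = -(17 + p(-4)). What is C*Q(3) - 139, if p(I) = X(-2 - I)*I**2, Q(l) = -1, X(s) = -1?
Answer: -138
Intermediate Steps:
p(I) = -I**2
C = -1 (C = -(17 - 1*(-4)**2) = -(17 - 1*16) = -(17 - 16) = -1*1 = -1)
C*Q(3) - 139 = -1*(-1) - 139 = 1 - 139 = -138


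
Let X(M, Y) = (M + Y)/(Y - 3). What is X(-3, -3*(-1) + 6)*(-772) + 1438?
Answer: 666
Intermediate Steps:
X(M, Y) = (M + Y)/(-3 + Y)
X(-3, -3*(-1) + 6)*(-772) + 1438 = ((-3 + (-3*(-1) + 6))/(-3 + (-3*(-1) + 6)))*(-772) + 1438 = ((-3 + (3 + 6))/(-3 + (3 + 6)))*(-772) + 1438 = ((-3 + 9)/(-3 + 9))*(-772) + 1438 = (6/6)*(-772) + 1438 = ((⅙)*6)*(-772) + 1438 = 1*(-772) + 1438 = -772 + 1438 = 666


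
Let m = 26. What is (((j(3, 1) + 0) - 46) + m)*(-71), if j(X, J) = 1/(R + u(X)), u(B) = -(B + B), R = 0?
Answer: 8591/6 ≈ 1431.8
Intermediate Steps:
u(B) = -2*B
j(X, J) = -1/(2*X) (j(X, J) = 1/(0 - 2*X) = 1/(-2*X) = -1/(2*X))
(((j(3, 1) + 0) - 46) + m)*(-71) = (((-½/3 + 0) - 46) + 26)*(-71) = (((-½*⅓ + 0) - 46) + 26)*(-71) = (((-⅙ + 0) - 46) + 26)*(-71) = ((-⅙ - 46) + 26)*(-71) = (-277/6 + 26)*(-71) = -121/6*(-71) = 8591/6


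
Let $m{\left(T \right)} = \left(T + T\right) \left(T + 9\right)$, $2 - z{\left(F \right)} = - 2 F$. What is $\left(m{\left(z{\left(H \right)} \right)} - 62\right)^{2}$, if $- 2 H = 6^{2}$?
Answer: $2683044$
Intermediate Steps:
$H = -18$ ($H = - \frac{6^{2}}{2} = \left(- \frac{1}{2}\right) 36 = -18$)
$z{\left(F \right)} = 2 + 2 F$ ($z{\left(F \right)} = 2 - - 2 F = 2 + 2 F$)
$m{\left(T \right)} = 2 T \left(9 + T\right)$
$\left(m{\left(z{\left(H \right)} \right)} - 62\right)^{2} = \left(2 \left(2 + 2 \left(-18\right)\right) \left(9 + \left(2 + 2 \left(-18\right)\right)\right) - 62\right)^{2} = \left(2 \left(2 - 36\right) \left(9 + \left(2 - 36\right)\right) - 62\right)^{2} = \left(2 \left(-34\right) \left(9 - 34\right) - 62\right)^{2} = \left(2 \left(-34\right) \left(-25\right) - 62\right)^{2} = \left(1700 - 62\right)^{2} = 1638^{2} = 2683044$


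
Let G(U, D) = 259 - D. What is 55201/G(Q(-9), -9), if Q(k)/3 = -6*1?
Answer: 55201/268 ≈ 205.97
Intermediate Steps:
Q(k) = -18 (Q(k) = 3*(-6*1) = 3*(-6) = -18)
55201/G(Q(-9), -9) = 55201/(259 - 1*(-9)) = 55201/(259 + 9) = 55201/268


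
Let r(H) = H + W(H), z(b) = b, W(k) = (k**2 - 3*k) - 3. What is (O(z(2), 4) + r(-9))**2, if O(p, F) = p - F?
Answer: 8836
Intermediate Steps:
W(k) = -3 + k**2 - 3*k
r(H) = -3 + H**2 - 2*H (r(H) = H + (-3 + H**2 - 3*H) = -3 + H**2 - 2*H)
(O(z(2), 4) + r(-9))**2 = ((2 - 1*4) + (-3 + (-9)**2 - 2*(-9)))**2 = ((2 - 4) + (-3 + 81 + 18))**2 = (-2 + 96)**2 = 94**2 = 8836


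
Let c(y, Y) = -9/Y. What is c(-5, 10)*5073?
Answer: -45657/10 ≈ -4565.7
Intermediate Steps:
c(-5, 10)*5073 = -9/10*5073 = -45657/10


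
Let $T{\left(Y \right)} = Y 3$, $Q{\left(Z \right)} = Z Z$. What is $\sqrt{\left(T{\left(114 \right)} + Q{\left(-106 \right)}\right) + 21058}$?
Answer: $2 \sqrt{8159} \approx 180.65$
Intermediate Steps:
$Q{\left(Z \right)} = Z^{2}$
$T{\left(Y \right)} = 3 Y$
$\sqrt{\left(T{\left(114 \right)} + Q{\left(-106 \right)}\right) + 21058} = \sqrt{\left(3 \cdot 114 + \left(-106\right)^{2}\right) + 21058} = \sqrt{\left(342 + 11236\right) + 21058} = \sqrt{11578 + 21058} = \sqrt{32636} = 2 \sqrt{8159}$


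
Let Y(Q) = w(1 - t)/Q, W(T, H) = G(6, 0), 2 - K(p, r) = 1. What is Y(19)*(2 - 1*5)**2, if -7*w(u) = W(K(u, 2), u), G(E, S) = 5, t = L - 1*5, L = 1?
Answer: -45/133 ≈ -0.33835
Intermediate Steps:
t = -4 (t = 1 - 1*5 = 1 - 5 = -4)
K(p, r) = 1 (K(p, r) = 2 - 1*1 = 2 - 1 = 1)
W(T, H) = 5
w(u) = -5/7 (w(u) = -1/7*5 = -5/7)
Y(Q) = -5/(7*Q)
Y(19)*(2 - 1*5)**2 = (-5/7/19)*(2 - 1*5)**2 = (-5/7*1/19)*(2 - 5)**2 = -5/133*(-3)**2 = -5/133*9 = -45/133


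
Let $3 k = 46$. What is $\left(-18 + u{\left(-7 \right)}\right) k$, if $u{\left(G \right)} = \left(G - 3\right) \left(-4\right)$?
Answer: $\frac{1012}{3} \approx 337.33$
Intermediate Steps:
$k = \frac{46}{3}$ ($k = \frac{1}{3} \cdot 46 = \frac{46}{3} \approx 15.333$)
$u{\left(G \right)} = 12 - 4 G$ ($u{\left(G \right)} = \left(-3 + G\right) \left(-4\right) = 12 - 4 G$)
$\left(-18 + u{\left(-7 \right)}\right) k = \left(-18 + \left(12 - -28\right)\right) \frac{46}{3} = \left(-18 + \left(12 + 28\right)\right) \frac{46}{3} = \left(-18 + 40\right) \frac{46}{3} = 22 \cdot \frac{46}{3} = \frac{1012}{3}$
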